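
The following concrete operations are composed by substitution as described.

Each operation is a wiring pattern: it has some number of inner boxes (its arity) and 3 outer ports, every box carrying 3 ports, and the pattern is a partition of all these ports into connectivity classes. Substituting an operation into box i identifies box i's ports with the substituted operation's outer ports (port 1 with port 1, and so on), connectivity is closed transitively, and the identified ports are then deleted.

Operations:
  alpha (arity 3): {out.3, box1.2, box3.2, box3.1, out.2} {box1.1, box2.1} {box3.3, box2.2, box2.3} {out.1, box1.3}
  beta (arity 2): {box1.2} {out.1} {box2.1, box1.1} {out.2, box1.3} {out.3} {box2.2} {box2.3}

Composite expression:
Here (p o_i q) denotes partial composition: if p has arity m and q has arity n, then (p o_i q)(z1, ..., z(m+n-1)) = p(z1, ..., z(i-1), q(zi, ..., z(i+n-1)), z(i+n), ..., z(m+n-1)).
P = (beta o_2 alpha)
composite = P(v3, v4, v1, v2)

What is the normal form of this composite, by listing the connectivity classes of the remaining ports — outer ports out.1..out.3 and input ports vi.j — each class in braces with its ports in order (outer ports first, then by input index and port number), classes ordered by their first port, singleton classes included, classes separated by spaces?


After gluing at beta, chains via deleted ports link the v-ports.
after alpha, the pattern on (v4, v1, v2) reads {out.1, v4.3} {out.2, out.3, v2.1, v2.2, v4.2} {v1.1, v4.1} {v1.2, v1.3, v2.3} (out.j = its outer ports)
after beta, the pattern on (v3, v4, v1, v2) reads {out.1} {out.2, v3.3} {out.3} {v1.1, v4.1} {v1.2, v1.3, v2.3} {v2.1, v2.2, v4.2} {v3.1, v4.3} {v3.2} (out.j = its outer ports)

{out.1} {out.2, v3.3} {out.3} {v1.1, v4.1} {v1.2, v1.3, v2.3} {v2.1, v2.2, v4.2} {v3.1, v4.3} {v3.2}


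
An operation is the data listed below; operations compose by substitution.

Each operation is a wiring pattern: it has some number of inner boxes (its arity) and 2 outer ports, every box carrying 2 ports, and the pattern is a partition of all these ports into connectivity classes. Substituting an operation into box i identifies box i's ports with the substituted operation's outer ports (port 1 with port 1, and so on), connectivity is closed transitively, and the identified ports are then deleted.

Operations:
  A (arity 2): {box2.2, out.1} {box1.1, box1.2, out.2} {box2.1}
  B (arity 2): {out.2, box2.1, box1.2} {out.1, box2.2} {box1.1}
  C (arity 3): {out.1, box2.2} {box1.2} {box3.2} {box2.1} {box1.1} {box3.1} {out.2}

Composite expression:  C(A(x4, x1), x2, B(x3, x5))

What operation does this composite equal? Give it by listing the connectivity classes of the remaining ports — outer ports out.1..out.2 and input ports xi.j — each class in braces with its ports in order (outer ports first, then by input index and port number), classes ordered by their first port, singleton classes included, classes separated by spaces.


{out.1, x2.2} {out.2} {x1.1} {x1.2} {x2.1} {x3.1} {x3.2, x5.1} {x4.1, x4.2} {x5.2}


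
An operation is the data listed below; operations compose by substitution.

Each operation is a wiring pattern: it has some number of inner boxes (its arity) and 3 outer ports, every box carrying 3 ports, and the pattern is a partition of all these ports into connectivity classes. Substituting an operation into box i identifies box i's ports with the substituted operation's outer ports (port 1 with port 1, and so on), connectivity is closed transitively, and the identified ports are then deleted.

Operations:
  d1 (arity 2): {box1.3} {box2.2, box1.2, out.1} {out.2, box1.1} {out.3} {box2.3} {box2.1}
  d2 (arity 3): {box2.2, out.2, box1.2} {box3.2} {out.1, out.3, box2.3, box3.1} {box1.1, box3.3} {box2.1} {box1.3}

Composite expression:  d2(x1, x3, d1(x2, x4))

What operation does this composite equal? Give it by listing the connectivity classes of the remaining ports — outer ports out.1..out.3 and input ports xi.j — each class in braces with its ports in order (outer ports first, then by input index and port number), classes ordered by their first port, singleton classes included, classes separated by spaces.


{out.1, out.3, x2.2, x3.3, x4.2} {out.2, x1.2, x3.2} {x1.1} {x1.3} {x2.1} {x2.3} {x3.1} {x4.1} {x4.3}

Two ports join when wires chain via d2-identified ports.
composing d1 on (x2, x4), with out.j its own outer ports: {out.1, x2.2, x4.2} {out.2, x2.1} {out.3} {x2.3} {x4.1} {x4.3}
composing d2 on (x1, x3, x2, x4), with out.j its own outer ports: {out.1, out.3, x2.2, x3.3, x4.2} {out.2, x1.2, x3.2} {x1.1} {x1.3} {x2.1} {x2.3} {x3.1} {x4.1} {x4.3}


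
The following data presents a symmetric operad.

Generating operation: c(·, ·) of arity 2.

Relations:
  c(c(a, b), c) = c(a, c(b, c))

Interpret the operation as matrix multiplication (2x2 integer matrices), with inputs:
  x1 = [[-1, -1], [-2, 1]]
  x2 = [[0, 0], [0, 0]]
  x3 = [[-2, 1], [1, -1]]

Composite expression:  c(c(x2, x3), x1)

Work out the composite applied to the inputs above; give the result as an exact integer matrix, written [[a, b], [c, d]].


[[0, 0], [0, 0]]

c(x2, x3) = [[0, 0], [0, 0]]
c(c(x2, x3), x1) = [[0, 0], [0, 0]]


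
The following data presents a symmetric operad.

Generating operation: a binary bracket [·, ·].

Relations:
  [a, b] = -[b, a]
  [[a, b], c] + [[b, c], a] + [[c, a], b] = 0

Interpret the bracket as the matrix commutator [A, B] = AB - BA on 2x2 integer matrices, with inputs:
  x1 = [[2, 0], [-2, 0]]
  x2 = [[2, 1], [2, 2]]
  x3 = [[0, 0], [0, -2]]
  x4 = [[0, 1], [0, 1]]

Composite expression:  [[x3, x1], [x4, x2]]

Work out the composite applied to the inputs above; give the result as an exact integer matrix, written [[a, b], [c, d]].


[x3, x1] = [[0, 0], [4, 0]]
[x4, x2] = [[2, -1], [2, -2]]
[[x3, x1], [x4, x2]] = [[4, 0], [16, -4]]

[[4, 0], [16, -4]]


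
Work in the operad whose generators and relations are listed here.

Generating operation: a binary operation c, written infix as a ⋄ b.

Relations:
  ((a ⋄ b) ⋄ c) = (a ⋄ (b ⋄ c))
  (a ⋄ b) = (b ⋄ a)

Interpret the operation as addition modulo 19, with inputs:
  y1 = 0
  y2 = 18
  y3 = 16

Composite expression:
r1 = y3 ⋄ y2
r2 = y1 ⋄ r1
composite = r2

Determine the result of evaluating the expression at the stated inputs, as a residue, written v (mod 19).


(y3 ⋄ y2) = 15
(y1 ⋄ (y3 ⋄ y2)) = 15

15 (mod 19)


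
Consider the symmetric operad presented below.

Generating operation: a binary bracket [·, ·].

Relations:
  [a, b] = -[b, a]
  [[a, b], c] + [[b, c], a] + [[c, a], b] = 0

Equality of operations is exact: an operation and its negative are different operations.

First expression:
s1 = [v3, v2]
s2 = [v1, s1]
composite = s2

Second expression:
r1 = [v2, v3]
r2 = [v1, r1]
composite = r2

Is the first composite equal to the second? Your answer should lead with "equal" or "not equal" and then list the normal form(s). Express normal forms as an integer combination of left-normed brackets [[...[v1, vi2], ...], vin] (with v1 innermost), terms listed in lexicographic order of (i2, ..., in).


Reducing the first expression gives -[[v1, v2], v3] + [[v1, v3], v2]
Reducing the second expression gives [[v1, v2], v3] - [[v1, v3], v2]
They disagree, so not equal.

not equal — first -[[v1, v2], v3] + [[v1, v3], v2], second [[v1, v2], v3] - [[v1, v3], v2]


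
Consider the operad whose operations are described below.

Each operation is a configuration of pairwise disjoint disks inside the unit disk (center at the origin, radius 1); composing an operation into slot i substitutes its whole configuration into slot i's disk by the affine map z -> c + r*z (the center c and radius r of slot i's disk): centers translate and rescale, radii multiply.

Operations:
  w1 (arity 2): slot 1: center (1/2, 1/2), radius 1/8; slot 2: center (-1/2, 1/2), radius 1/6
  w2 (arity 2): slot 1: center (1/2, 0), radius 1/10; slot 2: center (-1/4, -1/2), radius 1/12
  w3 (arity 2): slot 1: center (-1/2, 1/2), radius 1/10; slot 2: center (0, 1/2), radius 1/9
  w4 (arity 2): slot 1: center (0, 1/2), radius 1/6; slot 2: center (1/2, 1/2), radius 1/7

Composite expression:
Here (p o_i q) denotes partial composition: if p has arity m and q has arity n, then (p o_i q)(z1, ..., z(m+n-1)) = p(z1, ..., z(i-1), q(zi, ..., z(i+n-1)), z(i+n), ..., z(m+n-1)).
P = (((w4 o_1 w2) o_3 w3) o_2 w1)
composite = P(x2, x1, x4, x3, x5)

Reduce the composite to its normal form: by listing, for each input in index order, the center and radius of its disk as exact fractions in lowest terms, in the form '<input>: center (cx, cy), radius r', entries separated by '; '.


x1: center (-5/144, 61/144), radius 1/576; x2: center (1/12, 1/2), radius 1/60; x3: center (3/7, 4/7), radius 1/70; x4: center (-7/144, 61/144), radius 1/432; x5: center (1/2, 4/7), radius 1/63

Each x-disk chains the slot maps above it in w4; radii multiply.
x2 passes through 2 substitutions, ending at center (1/12, 1/2), radius 1/60
x1 passes through 3 substitutions, ending at center (-5/144, 61/144), radius 1/576
x4 passes through 3 substitutions, ending at center (-7/144, 61/144), radius 1/432
x3 passes through 2 substitutions, ending at center (3/7, 4/7), radius 1/70
x5 passes through 2 substitutions, ending at center (1/2, 4/7), radius 1/63


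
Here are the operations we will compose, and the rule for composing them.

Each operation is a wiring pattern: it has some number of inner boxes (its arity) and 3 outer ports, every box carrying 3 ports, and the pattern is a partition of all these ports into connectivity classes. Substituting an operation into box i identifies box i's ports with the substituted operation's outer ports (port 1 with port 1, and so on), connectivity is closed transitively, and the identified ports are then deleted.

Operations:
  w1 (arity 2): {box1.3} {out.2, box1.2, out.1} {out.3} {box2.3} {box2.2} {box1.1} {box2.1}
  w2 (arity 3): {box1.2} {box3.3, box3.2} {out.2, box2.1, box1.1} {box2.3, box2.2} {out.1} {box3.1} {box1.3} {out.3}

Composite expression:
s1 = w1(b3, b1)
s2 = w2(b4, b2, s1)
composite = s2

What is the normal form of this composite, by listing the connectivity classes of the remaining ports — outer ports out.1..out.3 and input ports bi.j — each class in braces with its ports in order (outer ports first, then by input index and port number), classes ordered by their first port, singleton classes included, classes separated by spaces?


Two ports join when wires chain via w2-identified ports.
after w1, the pattern on (b3, b1) reads {out.1, out.2, b3.2} {out.3} {b1.1} {b1.2} {b1.3} {b3.1} {b3.3} (out.j = its outer ports)
after w2, the pattern on (b4, b2, b3, b1) reads {out.1} {out.2, b2.1, b4.1} {out.3} {b1.1} {b1.2} {b1.3} {b2.2, b2.3} {b3.1} {b3.2} {b3.3} {b4.2} {b4.3} (out.j = its outer ports)

{out.1} {out.2, b2.1, b4.1} {out.3} {b1.1} {b1.2} {b1.3} {b2.2, b2.3} {b3.1} {b3.2} {b3.3} {b4.2} {b4.3}


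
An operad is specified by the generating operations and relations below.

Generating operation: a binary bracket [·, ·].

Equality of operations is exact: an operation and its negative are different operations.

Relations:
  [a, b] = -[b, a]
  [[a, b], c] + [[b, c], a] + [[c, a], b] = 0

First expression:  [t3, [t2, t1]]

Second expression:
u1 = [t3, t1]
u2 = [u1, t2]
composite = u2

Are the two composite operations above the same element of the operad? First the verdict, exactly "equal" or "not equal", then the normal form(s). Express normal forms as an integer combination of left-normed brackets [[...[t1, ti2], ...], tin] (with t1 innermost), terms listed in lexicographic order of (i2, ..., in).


not equal; first: [[t1, t2], t3]; second: -[[t1, t3], t2]


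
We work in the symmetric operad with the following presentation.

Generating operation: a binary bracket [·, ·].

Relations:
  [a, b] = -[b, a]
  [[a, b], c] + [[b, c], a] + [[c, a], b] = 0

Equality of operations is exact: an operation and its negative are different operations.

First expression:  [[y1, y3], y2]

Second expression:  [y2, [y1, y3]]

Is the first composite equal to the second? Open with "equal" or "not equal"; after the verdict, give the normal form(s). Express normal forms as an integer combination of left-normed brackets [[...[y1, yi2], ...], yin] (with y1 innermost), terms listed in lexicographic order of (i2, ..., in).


Reducing the first expression gives [[y1, y3], y2]
Reducing the second expression gives -[[y1, y3], y2]
Different reductions; not equal.

not equal: they reduce to [[y1, y3], y2] and -[[y1, y3], y2]


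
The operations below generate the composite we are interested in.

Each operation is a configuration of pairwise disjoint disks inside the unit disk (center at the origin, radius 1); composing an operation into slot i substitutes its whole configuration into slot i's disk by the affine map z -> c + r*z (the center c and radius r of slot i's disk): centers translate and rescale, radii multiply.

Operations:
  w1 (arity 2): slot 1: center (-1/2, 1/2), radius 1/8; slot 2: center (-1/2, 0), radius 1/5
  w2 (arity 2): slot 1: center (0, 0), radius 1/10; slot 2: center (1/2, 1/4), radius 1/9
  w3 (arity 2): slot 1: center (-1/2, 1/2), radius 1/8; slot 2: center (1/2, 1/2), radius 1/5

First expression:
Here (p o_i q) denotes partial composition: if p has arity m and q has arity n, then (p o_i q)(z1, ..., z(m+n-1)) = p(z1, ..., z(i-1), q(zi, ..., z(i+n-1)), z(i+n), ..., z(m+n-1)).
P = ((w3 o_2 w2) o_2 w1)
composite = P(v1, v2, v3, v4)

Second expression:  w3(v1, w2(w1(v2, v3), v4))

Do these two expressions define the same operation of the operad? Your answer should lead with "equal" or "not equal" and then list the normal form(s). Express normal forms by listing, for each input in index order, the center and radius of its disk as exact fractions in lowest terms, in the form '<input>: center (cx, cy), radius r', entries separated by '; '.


equal; the common form is v1: center (-1/2, 1/2), radius 1/8; v2: center (49/100, 51/100), radius 1/400; v3: center (49/100, 1/2), radius 1/250; v4: center (3/5, 11/20), radius 1/45

Reducing the first expression gives v1: center (-1/2, 1/2), radius 1/8; v2: center (49/100, 51/100), radius 1/400; v3: center (49/100, 1/2), radius 1/250; v4: center (3/5, 11/20), radius 1/45
Reducing the second expression gives v1: center (-1/2, 1/2), radius 1/8; v2: center (49/100, 51/100), radius 1/400; v3: center (49/100, 1/2), radius 1/250; v4: center (3/5, 11/20), radius 1/45
One common form — equal.


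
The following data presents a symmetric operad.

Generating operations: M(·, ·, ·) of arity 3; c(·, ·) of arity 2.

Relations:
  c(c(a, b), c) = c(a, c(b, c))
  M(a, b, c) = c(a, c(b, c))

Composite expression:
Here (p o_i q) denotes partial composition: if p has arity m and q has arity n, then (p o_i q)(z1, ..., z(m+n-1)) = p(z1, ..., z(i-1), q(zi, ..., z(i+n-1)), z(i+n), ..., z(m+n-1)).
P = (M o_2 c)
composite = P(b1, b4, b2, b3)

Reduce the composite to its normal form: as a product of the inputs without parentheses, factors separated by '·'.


b1 · b4 · b2 · b3

All parenthesizations of M agree; list the b-inputs left to right.
c(b4, b2) collapses to b4 · b2
M(b1, c(b4, b2), b3) collapses to b1 · b4 · b2 · b3


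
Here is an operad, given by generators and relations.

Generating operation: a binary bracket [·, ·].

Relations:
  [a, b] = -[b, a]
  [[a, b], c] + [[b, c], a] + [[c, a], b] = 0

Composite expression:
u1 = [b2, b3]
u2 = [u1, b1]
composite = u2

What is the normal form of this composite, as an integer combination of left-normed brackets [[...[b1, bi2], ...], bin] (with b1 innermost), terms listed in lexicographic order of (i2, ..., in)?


Left-normed coefficients sit on the b1-initial expansion words.
Composite bracket: [[b2, b3], b1]
Each bracket splits as ab - ba, giving 4 signed words (2^2 = 4).
Keep just the words that open with b1:
  from b1b2b3, sign -1: term -[[b1, b2], b3]
  from b1b3b2, sign +1: term +[[b1, b3], b2]

-[[b1, b2], b3] + [[b1, b3], b2]


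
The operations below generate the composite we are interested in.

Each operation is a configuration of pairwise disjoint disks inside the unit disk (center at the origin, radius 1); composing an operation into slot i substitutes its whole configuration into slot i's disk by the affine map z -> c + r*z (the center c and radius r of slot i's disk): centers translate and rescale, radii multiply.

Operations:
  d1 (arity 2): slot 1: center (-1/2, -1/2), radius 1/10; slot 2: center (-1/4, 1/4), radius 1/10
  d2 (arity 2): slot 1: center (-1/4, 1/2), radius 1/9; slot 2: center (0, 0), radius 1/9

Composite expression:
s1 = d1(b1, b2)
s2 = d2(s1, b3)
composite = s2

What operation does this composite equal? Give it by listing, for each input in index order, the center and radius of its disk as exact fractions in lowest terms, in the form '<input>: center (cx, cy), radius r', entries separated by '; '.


b1: center (-11/36, 4/9), radius 1/90; b2: center (-5/18, 19/36), radius 1/90; b3: center (0, 0), radius 1/9

Follow each b-input down from d2: c' goes to c + r*c', radius to r*r'.
tracing b1 down its 2-map path: center (-11/36, 4/9), radius 1/90
tracing b2 down its 2-map path: center (-5/18, 19/36), radius 1/90
tracing b3 down its 1-map path: center (0, 0), radius 1/9


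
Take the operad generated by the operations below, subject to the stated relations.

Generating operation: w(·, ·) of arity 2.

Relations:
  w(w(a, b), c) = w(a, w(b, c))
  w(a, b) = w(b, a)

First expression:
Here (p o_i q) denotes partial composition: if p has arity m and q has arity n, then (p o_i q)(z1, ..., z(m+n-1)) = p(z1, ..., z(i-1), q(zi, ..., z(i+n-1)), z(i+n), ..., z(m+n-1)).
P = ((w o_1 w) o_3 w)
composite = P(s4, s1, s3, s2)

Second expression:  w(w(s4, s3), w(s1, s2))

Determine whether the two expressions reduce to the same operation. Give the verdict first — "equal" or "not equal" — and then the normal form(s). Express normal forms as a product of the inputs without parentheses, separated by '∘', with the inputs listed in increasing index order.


equal; both compose to s1 ∘ s2 ∘ s3 ∘ s4

The first expression, normalized: s1 ∘ s2 ∘ s3 ∘ s4
The second expression, normalized: s1 ∘ s2 ∘ s3 ∘ s4
The normal forms match — equal.


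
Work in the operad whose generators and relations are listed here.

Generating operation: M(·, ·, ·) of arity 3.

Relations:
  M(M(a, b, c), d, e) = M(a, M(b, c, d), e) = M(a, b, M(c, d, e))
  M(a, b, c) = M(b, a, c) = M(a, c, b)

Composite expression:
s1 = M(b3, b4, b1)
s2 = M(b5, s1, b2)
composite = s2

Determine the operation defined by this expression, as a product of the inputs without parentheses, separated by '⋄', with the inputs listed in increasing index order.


Reordering under M is free, so list the b-inputs canonically.
M(b3, b4, b1) collapses to b3 ⋄ b4 ⋄ b1
M(b5, M(b3, b4, b1), b2) collapses to b5 ⋄ b3 ⋄ b4 ⋄ b1 ⋄ b2
rearranged into index order: b1 ⋄ b2 ⋄ b3 ⋄ b4 ⋄ b5

b1 ⋄ b2 ⋄ b3 ⋄ b4 ⋄ b5


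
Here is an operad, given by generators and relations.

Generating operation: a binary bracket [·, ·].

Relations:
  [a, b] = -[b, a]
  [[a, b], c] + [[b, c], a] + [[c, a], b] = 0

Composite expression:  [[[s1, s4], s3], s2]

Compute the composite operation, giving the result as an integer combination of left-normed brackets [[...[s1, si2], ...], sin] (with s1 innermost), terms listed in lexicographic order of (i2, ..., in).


[[[s1, s4], s3], s2]

Skip Jacobi rewriting: expand, keep s1-initial words, read off terms.
Composite bracket: [[[s1, s4], s3], s2]
The bracket unfolds into 8 signed words via [a, b] = ab - ba (2^3 = 8).
Collect the words opening with s1:
  from s1s4s3s2, sign +1: term +[[[s1, s4], s3], s2]


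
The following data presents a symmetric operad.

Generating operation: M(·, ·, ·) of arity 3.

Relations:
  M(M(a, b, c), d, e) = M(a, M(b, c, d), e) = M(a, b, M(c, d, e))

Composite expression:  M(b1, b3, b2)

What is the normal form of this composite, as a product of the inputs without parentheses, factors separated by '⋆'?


b1 ⋆ b3 ⋆ b2

Under associativity of M, the answer is the b's in reading order.
M(b1, b3, b2) spells out as b1 ⋆ b3 ⋆ b2


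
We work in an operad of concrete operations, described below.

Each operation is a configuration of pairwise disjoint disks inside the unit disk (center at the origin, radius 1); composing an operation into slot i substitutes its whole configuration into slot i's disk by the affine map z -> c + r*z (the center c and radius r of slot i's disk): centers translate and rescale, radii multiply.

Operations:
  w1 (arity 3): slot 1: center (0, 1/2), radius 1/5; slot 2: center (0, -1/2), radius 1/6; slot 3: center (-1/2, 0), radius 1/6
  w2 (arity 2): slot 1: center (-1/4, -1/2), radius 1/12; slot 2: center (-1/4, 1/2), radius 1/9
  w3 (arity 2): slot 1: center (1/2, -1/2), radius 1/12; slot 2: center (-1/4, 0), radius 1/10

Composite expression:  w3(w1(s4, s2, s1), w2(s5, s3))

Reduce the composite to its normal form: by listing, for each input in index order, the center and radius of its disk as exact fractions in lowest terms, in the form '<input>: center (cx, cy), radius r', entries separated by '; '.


Below w3, radii multiply path by path; the s-disk centers shift.
tracing s4 down its 2-map path: center (1/2, -11/24), radius 1/60
tracing s2 down its 2-map path: center (1/2, -13/24), radius 1/72
tracing s1 down its 2-map path: center (11/24, -1/2), radius 1/72
tracing s5 down its 2-map path: center (-11/40, -1/20), radius 1/120
tracing s3 down its 2-map path: center (-11/40, 1/20), radius 1/90

s1: center (11/24, -1/2), radius 1/72; s2: center (1/2, -13/24), radius 1/72; s3: center (-11/40, 1/20), radius 1/90; s4: center (1/2, -11/24), radius 1/60; s5: center (-11/40, -1/20), radius 1/120


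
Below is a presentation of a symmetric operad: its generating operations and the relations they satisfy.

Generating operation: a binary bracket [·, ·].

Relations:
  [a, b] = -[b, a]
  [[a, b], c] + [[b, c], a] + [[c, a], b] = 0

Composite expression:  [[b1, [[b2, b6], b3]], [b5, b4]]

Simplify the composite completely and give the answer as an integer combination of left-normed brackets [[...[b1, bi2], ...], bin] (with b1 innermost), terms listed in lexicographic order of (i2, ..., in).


Left-normed coefficients sit on the b1-initial expansion words.
Composite bracket: [[b1, [[b2, b6], b3]], [b5, b4]]
The bracket unfolds into 32 signed words via [a, b] = ab - ba (2^5 = 32).
The b1-initial words carry the normal form:
  b1b2b6b3b4b5 (sign -1) contributes -[[[[[b1, b2], b6], b3], b4], b5]
  b1b2b6b3b5b4 (sign +1) contributes +[[[[[b1, b2], b6], b3], b5], b4]
  b1b3b2b6b4b5 (sign +1) contributes +[[[[[b1, b3], b2], b6], b4], b5]
  b1b3b2b6b5b4 (sign -1) contributes -[[[[[b1, b3], b2], b6], b5], b4]
  b1b3b6b2b4b5 (sign -1) contributes -[[[[[b1, b3], b6], b2], b4], b5]
  b1b3b6b2b5b4 (sign +1) contributes +[[[[[b1, b3], b6], b2], b5], b4]
  b1b6b2b3b4b5 (sign +1) contributes +[[[[[b1, b6], b2], b3], b4], b5]
  b1b6b2b3b5b4 (sign -1) contributes -[[[[[b1, b6], b2], b3], b5], b4]

-[[[[[b1, b2], b6], b3], b4], b5] + [[[[[b1, b2], b6], b3], b5], b4] + [[[[[b1, b3], b2], b6], b4], b5] - [[[[[b1, b3], b2], b6], b5], b4] - [[[[[b1, b3], b6], b2], b4], b5] + [[[[[b1, b3], b6], b2], b5], b4] + [[[[[b1, b6], b2], b3], b4], b5] - [[[[[b1, b6], b2], b3], b5], b4]


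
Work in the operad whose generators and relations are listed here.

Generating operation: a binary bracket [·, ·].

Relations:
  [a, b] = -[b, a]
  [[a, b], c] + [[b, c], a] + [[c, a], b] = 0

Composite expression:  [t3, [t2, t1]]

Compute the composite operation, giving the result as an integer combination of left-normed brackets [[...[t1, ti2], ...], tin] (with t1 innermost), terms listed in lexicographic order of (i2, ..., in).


[[t1, t2], t3]

A multilinear Lie element is pinned by t1-initial words (t1 innermost).
Composite bracket: [t3, [t2, t1]]
Full expansion: 4 signed words from ab - ba (2^2 = 4).
The t1-initial words carry the normal form:
  word t1t2t3 has sign +1, contributing +[[t1, t2], t3]


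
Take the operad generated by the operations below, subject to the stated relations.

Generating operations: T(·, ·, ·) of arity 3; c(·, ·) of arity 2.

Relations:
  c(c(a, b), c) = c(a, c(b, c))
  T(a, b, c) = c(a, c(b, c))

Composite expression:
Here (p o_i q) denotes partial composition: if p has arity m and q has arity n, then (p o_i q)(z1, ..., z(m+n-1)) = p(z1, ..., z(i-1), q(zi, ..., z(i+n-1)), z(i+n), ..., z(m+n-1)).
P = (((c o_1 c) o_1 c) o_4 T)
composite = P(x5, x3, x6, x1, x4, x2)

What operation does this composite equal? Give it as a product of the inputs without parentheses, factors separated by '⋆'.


x5 ⋆ x3 ⋆ x6 ⋆ x1 ⋆ x4 ⋆ x2

All parenthesizations of c agree; list the x-inputs left to right.
c(x5, x3) linearizes to x5 ⋆ x3
c(c(x5, x3), x6) linearizes to x5 ⋆ x3 ⋆ x6
T(x1, x4, x2) linearizes to x1 ⋆ x4 ⋆ x2
c(c(c(x5, x3), x6), T(x1, x4, x2)) linearizes to x5 ⋆ x3 ⋆ x6 ⋆ x1 ⋆ x4 ⋆ x2


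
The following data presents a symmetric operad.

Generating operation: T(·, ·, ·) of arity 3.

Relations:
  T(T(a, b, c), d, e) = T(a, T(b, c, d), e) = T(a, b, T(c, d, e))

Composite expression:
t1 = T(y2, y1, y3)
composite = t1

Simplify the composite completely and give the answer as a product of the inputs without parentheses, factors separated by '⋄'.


y2 ⋄ y1 ⋄ y3

Every regrouping of T is equal, so read the y-inputs in written order.
T(y2, y1, y3) flattens to y2 ⋄ y1 ⋄ y3


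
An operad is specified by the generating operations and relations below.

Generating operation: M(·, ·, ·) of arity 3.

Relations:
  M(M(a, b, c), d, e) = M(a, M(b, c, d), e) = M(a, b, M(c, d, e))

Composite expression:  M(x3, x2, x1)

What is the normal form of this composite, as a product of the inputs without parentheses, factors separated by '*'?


x3 * x2 * x1

Key point: M is associative — brackets drop, the x-order remains.
M(x3, x2, x1) reduces to x3 * x2 * x1


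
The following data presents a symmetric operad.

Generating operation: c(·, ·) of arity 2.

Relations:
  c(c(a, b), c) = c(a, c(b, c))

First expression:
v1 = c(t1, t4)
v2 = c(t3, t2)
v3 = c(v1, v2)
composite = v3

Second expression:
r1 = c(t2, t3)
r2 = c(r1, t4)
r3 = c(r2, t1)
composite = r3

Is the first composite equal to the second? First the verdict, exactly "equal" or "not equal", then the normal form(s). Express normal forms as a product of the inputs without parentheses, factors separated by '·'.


not equal; first: t1 · t4 · t3 · t2; second: t2 · t3 · t4 · t1

Reducing the first expression gives t1 · t4 · t3 · t2
Reducing the second expression gives t2 · t3 · t4 · t1
They disagree, so not equal.


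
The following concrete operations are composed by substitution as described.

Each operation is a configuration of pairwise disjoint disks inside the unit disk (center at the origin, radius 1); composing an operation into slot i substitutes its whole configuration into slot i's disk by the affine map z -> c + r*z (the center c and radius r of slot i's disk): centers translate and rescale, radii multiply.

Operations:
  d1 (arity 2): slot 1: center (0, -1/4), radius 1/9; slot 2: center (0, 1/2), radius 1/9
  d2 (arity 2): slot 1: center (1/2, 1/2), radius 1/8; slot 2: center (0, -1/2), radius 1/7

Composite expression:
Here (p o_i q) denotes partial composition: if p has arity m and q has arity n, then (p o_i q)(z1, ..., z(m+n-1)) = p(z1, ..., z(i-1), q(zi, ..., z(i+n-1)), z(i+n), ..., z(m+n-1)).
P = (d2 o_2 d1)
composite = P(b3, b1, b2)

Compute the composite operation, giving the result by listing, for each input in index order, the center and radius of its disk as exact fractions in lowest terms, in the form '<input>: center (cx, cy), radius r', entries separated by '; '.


Only the slot chain above each b matters under d2; compose those maps.
b3 passes through 1 substitution, ending at center (1/2, 1/2), radius 1/8
b1 passes through 2 substitutions, ending at center (0, -15/28), radius 1/63
b2 passes through 2 substitutions, ending at center (0, -3/7), radius 1/63

b1: center (0, -15/28), radius 1/63; b2: center (0, -3/7), radius 1/63; b3: center (1/2, 1/2), radius 1/8


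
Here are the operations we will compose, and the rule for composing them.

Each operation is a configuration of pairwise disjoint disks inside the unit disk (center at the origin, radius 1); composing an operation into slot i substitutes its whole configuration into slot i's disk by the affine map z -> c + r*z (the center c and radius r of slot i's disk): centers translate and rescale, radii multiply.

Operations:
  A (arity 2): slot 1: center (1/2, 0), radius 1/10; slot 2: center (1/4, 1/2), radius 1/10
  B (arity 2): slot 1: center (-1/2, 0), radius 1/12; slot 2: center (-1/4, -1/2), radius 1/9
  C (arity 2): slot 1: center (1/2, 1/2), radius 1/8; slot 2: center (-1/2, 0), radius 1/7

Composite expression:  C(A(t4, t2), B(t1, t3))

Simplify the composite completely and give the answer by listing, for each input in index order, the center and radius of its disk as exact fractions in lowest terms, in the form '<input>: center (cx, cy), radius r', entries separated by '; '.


Below C, radii multiply path by path; the t-disk centers shift.
t4: after 2 affine steps, its disk has center (9/16, 1/2), radius 1/80
t2: after 2 affine steps, its disk has center (17/32, 9/16), radius 1/80
t1: after 2 affine steps, its disk has center (-4/7, 0), radius 1/84
t3: after 2 affine steps, its disk has center (-15/28, -1/14), radius 1/63

t1: center (-4/7, 0), radius 1/84; t2: center (17/32, 9/16), radius 1/80; t3: center (-15/28, -1/14), radius 1/63; t4: center (9/16, 1/2), radius 1/80


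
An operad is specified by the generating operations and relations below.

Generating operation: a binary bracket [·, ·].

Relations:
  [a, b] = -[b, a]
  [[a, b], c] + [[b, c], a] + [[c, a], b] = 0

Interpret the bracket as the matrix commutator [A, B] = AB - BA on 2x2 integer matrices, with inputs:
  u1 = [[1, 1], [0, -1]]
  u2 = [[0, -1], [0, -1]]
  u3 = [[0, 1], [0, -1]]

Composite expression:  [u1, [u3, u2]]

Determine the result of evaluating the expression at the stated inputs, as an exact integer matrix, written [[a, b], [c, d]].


[[0, -4], [0, 0]]

[u3, u2] = [[0, -2], [0, 0]]
[u1, [u3, u2]] = [[0, -4], [0, 0]]


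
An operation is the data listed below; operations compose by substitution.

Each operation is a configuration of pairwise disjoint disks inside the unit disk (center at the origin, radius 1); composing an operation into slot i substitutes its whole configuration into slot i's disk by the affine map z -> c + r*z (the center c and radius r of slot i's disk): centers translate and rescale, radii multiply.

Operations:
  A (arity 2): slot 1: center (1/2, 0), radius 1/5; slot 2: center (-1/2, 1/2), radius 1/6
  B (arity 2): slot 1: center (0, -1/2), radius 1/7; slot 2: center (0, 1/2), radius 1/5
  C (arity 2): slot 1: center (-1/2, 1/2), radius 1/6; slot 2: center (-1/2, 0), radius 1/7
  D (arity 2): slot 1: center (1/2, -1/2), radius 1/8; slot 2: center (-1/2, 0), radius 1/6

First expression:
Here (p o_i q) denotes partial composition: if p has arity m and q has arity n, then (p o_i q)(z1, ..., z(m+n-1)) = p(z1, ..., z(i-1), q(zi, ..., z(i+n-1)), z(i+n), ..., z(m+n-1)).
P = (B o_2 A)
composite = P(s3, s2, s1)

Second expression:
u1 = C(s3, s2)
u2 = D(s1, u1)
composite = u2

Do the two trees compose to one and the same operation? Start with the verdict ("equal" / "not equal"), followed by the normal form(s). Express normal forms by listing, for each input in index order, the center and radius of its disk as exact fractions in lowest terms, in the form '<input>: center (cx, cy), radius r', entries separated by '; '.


not equal — first s1: center (-1/10, 3/5), radius 1/30; s2: center (1/10, 1/2), radius 1/25; s3: center (0, -1/2), radius 1/7, second s1: center (1/2, -1/2), radius 1/8; s2: center (-7/12, 0), radius 1/42; s3: center (-7/12, 1/12), radius 1/36


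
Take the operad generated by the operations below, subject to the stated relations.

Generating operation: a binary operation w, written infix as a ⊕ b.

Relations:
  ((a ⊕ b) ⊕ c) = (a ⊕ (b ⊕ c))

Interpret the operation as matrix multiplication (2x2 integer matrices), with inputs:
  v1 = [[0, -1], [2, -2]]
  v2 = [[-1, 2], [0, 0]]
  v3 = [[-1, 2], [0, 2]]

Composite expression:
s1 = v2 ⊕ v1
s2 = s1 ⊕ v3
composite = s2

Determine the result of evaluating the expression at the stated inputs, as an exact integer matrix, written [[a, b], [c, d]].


[[-4, 2], [0, 0]]

(v2 ⊕ v1) = [[4, -3], [0, 0]]
((v2 ⊕ v1) ⊕ v3) = [[-4, 2], [0, 0]]


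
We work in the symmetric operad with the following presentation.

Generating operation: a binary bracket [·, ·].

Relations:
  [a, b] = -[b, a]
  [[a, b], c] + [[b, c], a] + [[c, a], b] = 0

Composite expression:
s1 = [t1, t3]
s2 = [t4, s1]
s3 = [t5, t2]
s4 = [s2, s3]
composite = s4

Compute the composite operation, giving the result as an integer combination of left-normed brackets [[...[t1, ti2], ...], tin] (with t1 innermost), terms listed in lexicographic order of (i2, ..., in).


[[[[t1, t3], t4], t2], t5] - [[[[t1, t3], t4], t5], t2]

Antisymmetry and Jacobi reduce to t1-anchored left-normed brackets.
Composite bracket: [[t4, [t1, t3]], [t5, t2]]
Each bracket splits as ab - ba, giving 16 signed words (2^4 = 16).
Coefficients come from the t1-initial words:
  sign of t1t3t4t2t5 is +1, so it contributes +[[[[t1, t3], t4], t2], t5]
  sign of t1t3t4t5t2 is -1, so it contributes -[[[[t1, t3], t4], t5], t2]


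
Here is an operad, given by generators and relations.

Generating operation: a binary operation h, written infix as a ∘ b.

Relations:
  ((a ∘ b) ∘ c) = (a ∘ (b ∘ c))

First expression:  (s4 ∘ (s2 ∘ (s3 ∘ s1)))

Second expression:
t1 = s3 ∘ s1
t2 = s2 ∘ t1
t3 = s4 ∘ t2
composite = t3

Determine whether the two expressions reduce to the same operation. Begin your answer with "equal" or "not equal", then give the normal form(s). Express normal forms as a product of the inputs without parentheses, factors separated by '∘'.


The first expression reduces to s4 ∘ s2 ∘ s3 ∘ s1
The second expression reduces to s4 ∘ s2 ∘ s3 ∘ s1
Both agree, so they are equal.

equal; both compose to s4 ∘ s2 ∘ s3 ∘ s1


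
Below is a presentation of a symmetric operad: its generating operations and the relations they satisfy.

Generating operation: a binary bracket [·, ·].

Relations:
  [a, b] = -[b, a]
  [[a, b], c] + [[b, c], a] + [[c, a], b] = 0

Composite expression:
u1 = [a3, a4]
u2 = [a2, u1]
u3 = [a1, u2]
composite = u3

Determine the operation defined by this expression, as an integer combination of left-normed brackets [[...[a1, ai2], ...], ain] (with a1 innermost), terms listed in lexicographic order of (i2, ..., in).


[[[a1, a2], a3], a4] - [[[a1, a2], a4], a3] - [[[a1, a3], a4], a2] + [[[a1, a4], a3], a2]

A multilinear Lie element is pinned by a1-initial words (a1 innermost).
Composite bracket: [a1, [a2, [a3, a4]]]
Full expansion: 8 signed words from ab - ba (2^3 = 8).
Collect the words opening with a1:
  the word a1a2a3a4 carries sign +1 and contributes +[[[a1, a2], a3], a4]
  the word a1a2a4a3 carries sign -1 and contributes -[[[a1, a2], a4], a3]
  the word a1a3a4a2 carries sign -1 and contributes -[[[a1, a3], a4], a2]
  the word a1a4a3a2 carries sign +1 and contributes +[[[a1, a4], a3], a2]


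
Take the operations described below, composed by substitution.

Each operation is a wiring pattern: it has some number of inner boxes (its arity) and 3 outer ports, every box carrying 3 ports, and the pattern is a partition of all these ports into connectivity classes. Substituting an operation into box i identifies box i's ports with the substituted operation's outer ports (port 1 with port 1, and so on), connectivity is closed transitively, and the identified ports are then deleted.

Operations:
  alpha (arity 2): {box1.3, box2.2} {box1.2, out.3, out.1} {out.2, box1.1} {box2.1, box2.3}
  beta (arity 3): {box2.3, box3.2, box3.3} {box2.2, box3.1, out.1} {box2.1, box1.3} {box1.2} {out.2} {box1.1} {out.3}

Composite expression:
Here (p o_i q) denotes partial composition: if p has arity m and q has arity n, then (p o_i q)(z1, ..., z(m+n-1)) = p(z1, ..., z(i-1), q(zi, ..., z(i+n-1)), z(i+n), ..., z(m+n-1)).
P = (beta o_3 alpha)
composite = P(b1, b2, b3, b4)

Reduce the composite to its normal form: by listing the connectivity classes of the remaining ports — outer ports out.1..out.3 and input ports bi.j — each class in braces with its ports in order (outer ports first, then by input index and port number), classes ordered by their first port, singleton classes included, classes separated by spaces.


Treat the ports identified at beta as solder joints: merge, then drop.
through alpha, on inputs (b3, b4): {out.1, out.3, b3.2} {out.2, b3.1} {b3.3, b4.2} {b4.1, b4.3} (out.j = stage outer ports)
through beta, on inputs (b1, b2, b3, b4): {out.1, b2.2, b2.3, b3.1, b3.2} {out.2} {out.3} {b1.1} {b1.2} {b1.3, b2.1} {b3.3, b4.2} {b4.1, b4.3} (out.j = stage outer ports)

{out.1, b2.2, b2.3, b3.1, b3.2} {out.2} {out.3} {b1.1} {b1.2} {b1.3, b2.1} {b3.3, b4.2} {b4.1, b4.3}


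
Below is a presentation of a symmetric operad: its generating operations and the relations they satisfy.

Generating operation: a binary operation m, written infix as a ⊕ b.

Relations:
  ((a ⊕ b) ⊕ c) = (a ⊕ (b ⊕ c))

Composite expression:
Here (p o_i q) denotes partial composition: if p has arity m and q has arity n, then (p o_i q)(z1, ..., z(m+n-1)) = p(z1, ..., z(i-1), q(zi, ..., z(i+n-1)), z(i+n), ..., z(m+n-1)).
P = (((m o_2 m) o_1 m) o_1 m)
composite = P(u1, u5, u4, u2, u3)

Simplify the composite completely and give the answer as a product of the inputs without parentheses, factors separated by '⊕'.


Every regrouping of m is equal, so read the u-inputs in written order.
(u1 ⊕ u5) flattens to u1 ⊕ u5
((u1 ⊕ u5) ⊕ u4) flattens to u1 ⊕ u5 ⊕ u4
(u2 ⊕ u3) flattens to u2 ⊕ u3
(((u1 ⊕ u5) ⊕ u4) ⊕ (u2 ⊕ u3)) flattens to u1 ⊕ u5 ⊕ u4 ⊕ u2 ⊕ u3

u1 ⊕ u5 ⊕ u4 ⊕ u2 ⊕ u3


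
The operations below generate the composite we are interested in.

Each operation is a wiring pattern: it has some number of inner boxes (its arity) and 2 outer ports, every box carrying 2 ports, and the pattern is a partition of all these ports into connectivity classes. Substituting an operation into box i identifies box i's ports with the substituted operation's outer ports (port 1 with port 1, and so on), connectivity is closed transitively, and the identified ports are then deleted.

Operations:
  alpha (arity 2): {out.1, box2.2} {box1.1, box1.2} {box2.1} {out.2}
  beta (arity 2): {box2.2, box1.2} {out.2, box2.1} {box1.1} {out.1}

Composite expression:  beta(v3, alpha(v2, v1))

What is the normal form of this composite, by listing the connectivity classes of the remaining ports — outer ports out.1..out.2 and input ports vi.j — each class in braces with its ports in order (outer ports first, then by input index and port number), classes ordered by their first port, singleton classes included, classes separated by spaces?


{out.1} {out.2, v1.2} {v1.1} {v2.1, v2.2} {v3.1} {v3.2}

Reachability decides: close wires over beta-identified ports.
composing alpha on (v2, v1), with out.j its own outer ports: {out.1, v1.2} {out.2} {v1.1} {v2.1, v2.2}
composing beta on (v3, v2, v1), with out.j its own outer ports: {out.1} {out.2, v1.2} {v1.1} {v2.1, v2.2} {v3.1} {v3.2}


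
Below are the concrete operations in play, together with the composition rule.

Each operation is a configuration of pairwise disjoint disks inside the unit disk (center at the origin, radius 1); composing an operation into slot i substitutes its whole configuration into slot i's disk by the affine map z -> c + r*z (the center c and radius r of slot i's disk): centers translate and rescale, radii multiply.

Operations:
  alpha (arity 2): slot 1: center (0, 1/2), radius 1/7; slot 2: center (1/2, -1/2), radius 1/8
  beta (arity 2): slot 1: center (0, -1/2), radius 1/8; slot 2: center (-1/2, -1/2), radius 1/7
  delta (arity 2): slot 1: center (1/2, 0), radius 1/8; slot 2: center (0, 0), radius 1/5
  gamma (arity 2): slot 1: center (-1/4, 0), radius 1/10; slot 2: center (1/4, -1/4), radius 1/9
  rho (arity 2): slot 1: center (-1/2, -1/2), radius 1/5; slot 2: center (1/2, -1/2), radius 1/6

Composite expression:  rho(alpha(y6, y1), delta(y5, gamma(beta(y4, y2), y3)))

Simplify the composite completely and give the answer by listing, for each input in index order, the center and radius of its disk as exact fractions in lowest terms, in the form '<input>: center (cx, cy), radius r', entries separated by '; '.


y1: center (-2/5, -3/5), radius 1/40; y2: center (49/100, -301/600), radius 1/2100; y3: center (61/120, -61/120), radius 1/270; y4: center (59/120, -301/600), radius 1/2400; y5: center (7/12, -1/2), radius 1/48; y6: center (-1/2, -2/5), radius 1/35

Nesting under rho composes maps z -> c + r*z down each y-path.
input y6: composing its 2 substitution steps yields center (-1/2, -2/5), radius 1/35
input y1: composing its 2 substitution steps yields center (-2/5, -3/5), radius 1/40
input y5: composing its 2 substitution steps yields center (7/12, -1/2), radius 1/48
input y4: composing its 4 substitution steps yields center (59/120, -301/600), radius 1/2400
input y2: composing its 4 substitution steps yields center (49/100, -301/600), radius 1/2100
input y3: composing its 3 substitution steps yields center (61/120, -61/120), radius 1/270
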